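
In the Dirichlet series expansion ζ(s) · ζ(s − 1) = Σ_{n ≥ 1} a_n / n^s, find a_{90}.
σ(90) = 234

In the product (Σ m^0/m^s)(Σ k / k^s) = Σ (Σ_{d | n} d) / n^s, the coefficient of 1/n^s is σ(n) = Σ_{d | n} d. For n = 90, divisors are [1, 2, 3, 5, 6, 9, 10, 15, 18, 30, 45, 90]; summing: σ(90) = 234.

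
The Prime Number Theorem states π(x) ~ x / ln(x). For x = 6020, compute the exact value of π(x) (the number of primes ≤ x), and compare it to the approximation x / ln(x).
π(6020) = 785;  x/ln(x) ≈ 691.73;  relative error ≈ 11.88%.

Directly count primes up to 6020: π(6020) = 785. The PNT approximation gives 6020/ln(6020) ≈ 6020/8.70284 ≈ 691.73. Relative error (π(x) − x/ln(x)) / π(x) ≈ 11.88%; the approximation is known to undercount slightly (Li(x) is a better estimate).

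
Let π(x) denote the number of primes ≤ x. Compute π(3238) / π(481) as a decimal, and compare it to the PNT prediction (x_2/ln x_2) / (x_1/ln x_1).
π(3238)/π(481) = 457/92 ≈ 4.9674;  PNT prediction ≈ 5.1437.

π(481) = 92 and π(3238) = 457, so π(3238)/π(481) ≈ 4.9674. The PNT-predicted ratio is (3238/ln(3238)) / (481/ln(481)) ≈ 5.1437. The two agree to within a few percent, as expected.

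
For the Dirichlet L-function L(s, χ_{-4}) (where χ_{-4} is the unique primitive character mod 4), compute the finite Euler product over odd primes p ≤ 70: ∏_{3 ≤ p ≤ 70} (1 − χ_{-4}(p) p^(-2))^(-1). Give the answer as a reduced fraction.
∏ = 186965264422467473784849459249589/204088016612535111254016000000000

The odd primes p ≤ 70 are [3, 5, 7, 11, 13, 17, 19, 23, 29, 31, 37, 41, 43, 47, 53, 59, 61, 67]. For each, χ(p) = 1 if p ≡ 1 mod 4, χ(p) = −1 if p ≡ 3 mod 4. Taking (1 − χ(p)/p^2)^(-1) = p^2/(p^2 − χ(p)): (1 − (-1)/3^2)^(-1) · (1 − (1)/5^2)^(-1) · (1 − (-1)/7^2)^(-1) · (1 − (-1)/11^2)^(-1) · (1 − (1)/13^2)^(-1) · (1 − (1)/17^2)^(-1) · (1 − (-1)/19^2)^(-1) · (1 − (-1)/23^2)^(-1) · (1 − (1)/29^2)^(-1) · (1 − (-1)/31^2)^(-1) · (1 − (1)/37^2)^(-1) · (1 − (1)/41^2)^(-1) · (1 − (-1)/43^2)^(-1) · (1 − (-1)/47^2)^(-1) · (1 − (1)/53^2)^(-1) · (1 − (-1)/59^2)^(-1) · (1 − (1)/61^2)^(-1) · (1 − (-1)/67^2)^(-1) = 186965264422467473784849459249589/204088016612535111254016000000000.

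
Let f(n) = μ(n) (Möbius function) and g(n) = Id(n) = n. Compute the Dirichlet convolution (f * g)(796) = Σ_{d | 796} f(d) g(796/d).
(μ * Id)(796) = 396

Divisors of 796: [1, 2, 4, 199, 398, 796]. For each d | 796:
  d = 1: μ(1) · Id(796/1) = 1 · 796 = 796
  d = 2: μ(2) · Id(796/2) = -1 · 398 = -398
  d = 4: μ(4) · Id(796/4) = 0 · 199 = 0
  d = 199: μ(199) · Id(796/199) = -1 · 4 = -4
  d = 398: μ(398) · Id(796/398) = 1 · 2 = 2
  d = 796: μ(796) · Id(796/796) = 0 · 1 = 0
Summing: (μ * Id)(796) = 796 + -398 + 0 + -4 + 2 + 0 = 396.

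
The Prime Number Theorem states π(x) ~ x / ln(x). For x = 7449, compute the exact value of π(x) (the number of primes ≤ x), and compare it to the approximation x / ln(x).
π(7449) = 942;  x/ln(x) ≈ 835.48;  relative error ≈ 11.31%.

Directly count primes up to 7449: π(7449) = 942. The PNT approximation gives 7449/ln(7449) ≈ 7449/8.91584 ≈ 835.48. Relative error (π(x) − x/ln(x)) / π(x) ≈ 11.31%; the approximation is known to undercount slightly (Li(x) is a better estimate).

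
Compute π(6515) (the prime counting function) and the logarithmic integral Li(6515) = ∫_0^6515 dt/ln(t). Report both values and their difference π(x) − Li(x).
π(6515) = 842;  Li(6515) ≈ 859.33;  π(x) − Li(x) ≈ -17.33.

Direct count of primes ≤ 6515 gives π(6515) = 842. Numerical evaluation of the logarithmic integral gives Li(6515) ≈ 859.33. The difference π(x) − Li(x) ≈ -17.33 is typically negative for small/moderate x (Li(x) overestimates), though Littlewood's theorem shows this sign changes infinitely often.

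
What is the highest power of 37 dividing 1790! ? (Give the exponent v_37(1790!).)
v_37(1790!) = 49

Legendre's formula: v_p(n!) = Σ_{k ≥ 1} ⌊n / p^k⌋. For p = 37, n = 1790, the terms are:
  ⌊1790/37^1⌋ = ⌊1790/37⌋ = 48
  ⌊1790/37^2⌋ = ⌊1790/1369⌋ = 1
(the next term ⌊1790/37^3⌋ = 0, terminating the sum). Summing: v_37(1790!) = 48 + 1 = 49.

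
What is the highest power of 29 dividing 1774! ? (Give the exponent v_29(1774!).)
v_29(1774!) = 63

Legendre's formula: v_p(n!) = Σ_{k ≥ 1} ⌊n / p^k⌋. For p = 29, n = 1774, the terms are:
  ⌊1774/29^1⌋ = ⌊1774/29⌋ = 61
  ⌊1774/29^2⌋ = ⌊1774/841⌋ = 2
(the next term ⌊1774/29^3⌋ = 0, terminating the sum). Summing: v_29(1774!) = 61 + 2 = 63.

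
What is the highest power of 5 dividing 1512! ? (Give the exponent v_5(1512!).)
v_5(1512!) = 376

Legendre's formula: v_p(n!) = Σ_{k ≥ 1} ⌊n / p^k⌋. For p = 5, n = 1512, the terms are:
  ⌊1512/5^1⌋ = ⌊1512/5⌋ = 302
  ⌊1512/5^2⌋ = ⌊1512/25⌋ = 60
  ⌊1512/5^3⌋ = ⌊1512/125⌋ = 12
  ⌊1512/5^4⌋ = ⌊1512/625⌋ = 2
(the next term ⌊1512/5^5⌋ = 0, terminating the sum). Summing: v_5(1512!) = 302 + 60 + 12 + 2 = 376.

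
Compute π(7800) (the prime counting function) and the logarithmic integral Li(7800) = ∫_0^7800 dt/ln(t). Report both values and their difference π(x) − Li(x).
π(7800) = 987;  Li(7800) ≈ 1004.13;  π(x) − Li(x) ≈ -17.13.

Direct count of primes ≤ 7800 gives π(7800) = 987. Numerical evaluation of the logarithmic integral gives Li(7800) ≈ 1004.13. The difference π(x) − Li(x) ≈ -17.13 is typically negative for small/moderate x (Li(x) overestimates), though Littlewood's theorem shows this sign changes infinitely often.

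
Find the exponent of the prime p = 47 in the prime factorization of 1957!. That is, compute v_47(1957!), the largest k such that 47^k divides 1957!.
v_47(1957!) = 41

Legendre's formula: v_p(n!) = Σ_{k ≥ 1} ⌊n / p^k⌋. For p = 47, n = 1957, the terms are:
  ⌊1957/47^1⌋ = ⌊1957/47⌋ = 41
(the next term ⌊1957/47^2⌋ = 0, terminating the sum). Summing: v_47(1957!) = 41 = 41.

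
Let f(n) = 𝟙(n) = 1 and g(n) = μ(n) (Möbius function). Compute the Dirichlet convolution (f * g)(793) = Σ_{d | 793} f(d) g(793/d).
(𝟙 * μ)(793) = 0

Divisors of 793: [1, 13, 61, 793]. For each d | 793:
  d = 1: 𝟙(1) · μ(793/1) = 1 · 1 = 1
  d = 13: 𝟙(13) · μ(793/13) = 1 · -1 = -1
  d = 61: 𝟙(61) · μ(793/61) = 1 · -1 = -1
  d = 793: 𝟙(793) · μ(793/793) = 1 · 1 = 1
Summing: (𝟙 * μ)(793) = 1 + -1 + -1 + 1 = 0.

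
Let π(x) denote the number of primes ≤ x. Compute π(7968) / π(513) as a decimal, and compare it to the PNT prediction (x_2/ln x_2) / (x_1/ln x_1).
π(7968)/π(513) = 1006/97 ≈ 10.3711;  PNT prediction ≈ 10.7896.

π(513) = 97 and π(7968) = 1006, so π(7968)/π(513) ≈ 10.3711. The PNT-predicted ratio is (7968/ln(7968)) / (513/ln(513)) ≈ 10.7896. The two agree to within a few percent, as expected.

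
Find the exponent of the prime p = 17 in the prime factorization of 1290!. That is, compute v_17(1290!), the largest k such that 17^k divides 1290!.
v_17(1290!) = 79

Legendre's formula: v_p(n!) = Σ_{k ≥ 1} ⌊n / p^k⌋. For p = 17, n = 1290, the terms are:
  ⌊1290/17^1⌋ = ⌊1290/17⌋ = 75
  ⌊1290/17^2⌋ = ⌊1290/289⌋ = 4
(the next term ⌊1290/17^3⌋ = 0, terminating the sum). Summing: v_17(1290!) = 75 + 4 = 79.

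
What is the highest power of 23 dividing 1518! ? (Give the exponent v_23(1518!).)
v_23(1518!) = 68

Legendre's formula: v_p(n!) = Σ_{k ≥ 1} ⌊n / p^k⌋. For p = 23, n = 1518, the terms are:
  ⌊1518/23^1⌋ = ⌊1518/23⌋ = 66
  ⌊1518/23^2⌋ = ⌊1518/529⌋ = 2
(the next term ⌊1518/23^3⌋ = 0, terminating the sum). Summing: v_23(1518!) = 66 + 2 = 68.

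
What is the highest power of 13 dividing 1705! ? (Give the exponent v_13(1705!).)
v_13(1705!) = 141

Legendre's formula: v_p(n!) = Σ_{k ≥ 1} ⌊n / p^k⌋. For p = 13, n = 1705, the terms are:
  ⌊1705/13^1⌋ = ⌊1705/13⌋ = 131
  ⌊1705/13^2⌋ = ⌊1705/169⌋ = 10
(the next term ⌊1705/13^3⌋ = 0, terminating the sum). Summing: v_13(1705!) = 131 + 10 = 141.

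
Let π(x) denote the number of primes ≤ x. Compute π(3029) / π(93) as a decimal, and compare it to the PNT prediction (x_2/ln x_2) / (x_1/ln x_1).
π(3029)/π(93) = 434/24 ≈ 18.0833;  PNT prediction ≈ 18.4165.

π(93) = 24 and π(3029) = 434, so π(3029)/π(93) ≈ 18.0833. The PNT-predicted ratio is (3029/ln(3029)) / (93/ln(93)) ≈ 18.4165. The two agree to within a few percent, as expected.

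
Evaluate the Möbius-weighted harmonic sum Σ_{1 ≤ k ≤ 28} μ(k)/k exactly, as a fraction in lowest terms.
Σ μ(k)/k = 4165258/111546435

Values of μ(k) for 1 ≤ k ≤ 28: μ(1) = 1, μ(2) = -1, μ(3) = -1, μ(5) = -1, μ(6) = 1, μ(7) = -1, μ(10) = 1, μ(11) = -1, μ(13) = -1, μ(14) = 1, μ(15) = 1, μ(17) = -1, μ(19) = -1, μ(21) = 1, μ(22) = 1, μ(23) = -1, μ(26) = 1, with μ = 0 on non-squarefree integers. Summing μ(k)/k for k where μ(k) ≠ 0 gives 4165258/111546435 ≈ 0.0373. (PNT ⟺ this sum → 0 as n → ∞.)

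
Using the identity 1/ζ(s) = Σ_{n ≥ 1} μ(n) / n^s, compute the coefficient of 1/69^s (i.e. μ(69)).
μ(69) = 1

Factor n = 69 = 3 · 23. μ(n) = 0 if any exponent ≥ 2 (not squarefree); otherwise μ(n) = (−1)^{ω(n)} where ω(n) is the number of distinct prime factors. Applying: μ(69) = 1.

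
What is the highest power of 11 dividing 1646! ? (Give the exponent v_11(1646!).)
v_11(1646!) = 163

Legendre's formula: v_p(n!) = Σ_{k ≥ 1} ⌊n / p^k⌋. For p = 11, n = 1646, the terms are:
  ⌊1646/11^1⌋ = ⌊1646/11⌋ = 149
  ⌊1646/11^2⌋ = ⌊1646/121⌋ = 13
  ⌊1646/11^3⌋ = ⌊1646/1331⌋ = 1
(the next term ⌊1646/11^4⌋ = 0, terminating the sum). Summing: v_11(1646!) = 149 + 13 + 1 = 163.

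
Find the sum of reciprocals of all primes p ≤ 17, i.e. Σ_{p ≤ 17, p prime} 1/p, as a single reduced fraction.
Σ 1/p = 716167/510510

π(17) = 7, so the primes ≤ 17 are [2, 3, 5, 7, 11, 13, 17]. Summing 1/p over these primes: 716167/510510 ≈ 1.4028. Mertens estimate ln ln(17) + 0.2615 ≈ 1.3029.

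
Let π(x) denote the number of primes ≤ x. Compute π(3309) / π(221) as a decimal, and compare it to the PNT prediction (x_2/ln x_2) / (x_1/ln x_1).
π(3309)/π(221) = 465/47 ≈ 9.8936;  PNT prediction ≈ 9.9731.

π(221) = 47 and π(3309) = 465, so π(3309)/π(221) ≈ 9.8936. The PNT-predicted ratio is (3309/ln(3309)) / (221/ln(221)) ≈ 9.9731. The two agree to within a few percent, as expected.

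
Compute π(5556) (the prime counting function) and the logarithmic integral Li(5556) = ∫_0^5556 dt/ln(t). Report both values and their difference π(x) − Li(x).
π(5556) = 732;  Li(5556) ≈ 749.15;  π(x) − Li(x) ≈ -17.15.

Direct count of primes ≤ 5556 gives π(5556) = 732. Numerical evaluation of the logarithmic integral gives Li(5556) ≈ 749.15. The difference π(x) − Li(x) ≈ -17.15 is typically negative for small/moderate x (Li(x) overestimates), though Littlewood's theorem shows this sign changes infinitely often.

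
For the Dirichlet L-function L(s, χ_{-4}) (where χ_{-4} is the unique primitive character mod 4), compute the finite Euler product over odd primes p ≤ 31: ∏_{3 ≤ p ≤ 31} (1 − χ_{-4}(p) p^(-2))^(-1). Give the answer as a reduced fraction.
∏ = 70163108671177093/76623095660544000

The odd primes p ≤ 31 are [3, 5, 7, 11, 13, 17, 19, 23, 29, 31]. For each, χ(p) = 1 if p ≡ 1 mod 4, χ(p) = −1 if p ≡ 3 mod 4. Taking (1 − χ(p)/p^2)^(-1) = p^2/(p^2 − χ(p)): (1 − (-1)/3^2)^(-1) · (1 − (1)/5^2)^(-1) · (1 − (-1)/7^2)^(-1) · (1 − (-1)/11^2)^(-1) · (1 − (1)/13^2)^(-1) · (1 − (1)/17^2)^(-1) · (1 − (-1)/19^2)^(-1) · (1 − (-1)/23^2)^(-1) · (1 − (1)/29^2)^(-1) · (1 − (-1)/31^2)^(-1) = 70163108671177093/76623095660544000.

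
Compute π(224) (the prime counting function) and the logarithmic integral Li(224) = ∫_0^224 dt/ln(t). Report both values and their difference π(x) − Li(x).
π(224) = 48;  Li(224) ≈ 54.67;  π(x) − Li(x) ≈ -6.67.

Direct count of primes ≤ 224 gives π(224) = 48. Numerical evaluation of the logarithmic integral gives Li(224) ≈ 54.67. The difference π(x) − Li(x) ≈ -6.67 is typically negative for small/moderate x (Li(x) overestimates), though Littlewood's theorem shows this sign changes infinitely often.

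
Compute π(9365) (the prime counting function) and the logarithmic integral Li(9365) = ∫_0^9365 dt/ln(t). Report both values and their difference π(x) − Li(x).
π(9365) = 1158;  Li(9365) ≈ 1176.95;  π(x) − Li(x) ≈ -18.95.

Direct count of primes ≤ 9365 gives π(9365) = 1158. Numerical evaluation of the logarithmic integral gives Li(9365) ≈ 1176.95. The difference π(x) − Li(x) ≈ -18.95 is typically negative for small/moderate x (Li(x) overestimates), though Littlewood's theorem shows this sign changes infinitely often.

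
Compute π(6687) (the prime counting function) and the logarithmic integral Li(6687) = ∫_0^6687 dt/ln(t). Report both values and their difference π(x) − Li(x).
π(6687) = 861;  Li(6687) ≈ 878.89;  π(x) − Li(x) ≈ -17.89.

Direct count of primes ≤ 6687 gives π(6687) = 861. Numerical evaluation of the logarithmic integral gives Li(6687) ≈ 878.89. The difference π(x) − Li(x) ≈ -17.89 is typically negative for small/moderate x (Li(x) overestimates), though Littlewood's theorem shows this sign changes infinitely often.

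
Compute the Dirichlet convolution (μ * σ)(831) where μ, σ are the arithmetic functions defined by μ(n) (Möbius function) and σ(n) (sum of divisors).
(μ * σ)(831) = 831

Divisors of 831: [1, 3, 277, 831]. For each d | 831:
  d = 1: μ(1) · σ(831/1) = 1 · 1112 = 1112
  d = 3: μ(3) · σ(831/3) = -1 · 278 = -278
  d = 277: μ(277) · σ(831/277) = -1 · 4 = -4
  d = 831: μ(831) · σ(831/831) = 1 · 1 = 1
Summing: (μ * σ)(831) = 1112 + -278 + -4 + 1 = 831.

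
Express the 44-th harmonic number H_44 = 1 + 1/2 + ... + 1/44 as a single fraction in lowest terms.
H_44 = 5884182435213075787/1345655451257488800

Direct summation: H_44 = 1 + 1/2 + ... + 1/44. The least common denominator is lcm(1, ..., 44) = 9419588158802421600; over this denominator the numerator is 9419588158802421600 + 4709794079401210800 + 3139862719600807200 + 2354897039700605400 + 1883917631760484320 + 1569931359800403600 + 1345655451257488800 + 1177448519850302700 + 1046620906533602400 + 941958815880242160 + 856326196254765600 + 784965679900201800 + 724583704523263200 + 672827725628744400 + 627972543920161440 + 588724259925151350 + 554093421106024800 + 523310453266801200 + 495767797831706400 + 470979407940121080 + 448551817085829600 + 428163098127382800 + 409547311252279200 + 392482839950100900 + 376783526352096864 + 362291852261631600 + 348873635511200800 + 336413862814372200 + 324813384786290400 + 313986271960080720 + 303857682542013600 + 294362129962575675 + 285442065418255200 + 277046710553012400 + 269131090251497760 + 261655226633400600 + 254583463751416800 + 247883898915853200 + 241527901507754400 + 235489703970060540 + 229746052653717600 + 224275908542914800 + 219060189739591200 + 214081549063691400 = 41189277046491530509, so H_44 = 41189277046491530509/9419588158802421600; reducing by gcd(41189277046491530509, 9419588158802421600) = 7 gives 5884182435213075787/1345655451257488800 ≈ 4.37273. (The PNT-adjacent estimate ln(44) + γ ≈ 4.36141 matches within O(1/n).)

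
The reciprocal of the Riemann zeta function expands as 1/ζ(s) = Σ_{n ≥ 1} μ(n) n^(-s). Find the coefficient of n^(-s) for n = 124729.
μ(124729) = 1

Factor n = 124729 = 11 · 17 · 23 · 29. μ(n) = 0 if any exponent ≥ 2 (not squarefree); otherwise μ(n) = (−1)^{ω(n)} where ω(n) is the number of distinct prime factors. Applying: μ(124729) = 1.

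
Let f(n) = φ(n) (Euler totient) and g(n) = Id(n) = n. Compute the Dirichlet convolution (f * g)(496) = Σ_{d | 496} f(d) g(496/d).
(φ * Id)(496) = 2928

Divisors of 496: [1, 2, 4, 8, 16, 31, 62, 124, 248, 496]. For each d | 496:
  d = 1: φ(1) · Id(496/1) = 1 · 496 = 496
  d = 2: φ(2) · Id(496/2) = 1 · 248 = 248
  d = 4: φ(4) · Id(496/4) = 2 · 124 = 248
  d = 8: φ(8) · Id(496/8) = 4 · 62 = 248
  d = 16: φ(16) · Id(496/16) = 8 · 31 = 248
  d = 31: φ(31) · Id(496/31) = 30 · 16 = 480
  d = 62: φ(62) · Id(496/62) = 30 · 8 = 240
  d = 124: φ(124) · Id(496/124) = 60 · 4 = 240
  d = 248: φ(248) · Id(496/248) = 120 · 2 = 240
  d = 496: φ(496) · Id(496/496) = 240 · 1 = 240
Summing: (φ * Id)(496) = 496 + 248 + 248 + 248 + 248 + 480 + 240 + 240 + 240 + 240 = 2928.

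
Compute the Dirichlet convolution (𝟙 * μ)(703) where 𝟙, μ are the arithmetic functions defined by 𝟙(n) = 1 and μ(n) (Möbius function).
(𝟙 * μ)(703) = 0

Divisors of 703: [1, 19, 37, 703]. For each d | 703:
  d = 1: 𝟙(1) · μ(703/1) = 1 · 1 = 1
  d = 19: 𝟙(19) · μ(703/19) = 1 · -1 = -1
  d = 37: 𝟙(37) · μ(703/37) = 1 · -1 = -1
  d = 703: 𝟙(703) · μ(703/703) = 1 · 1 = 1
Summing: (𝟙 * μ)(703) = 1 + -1 + -1 + 1 = 0.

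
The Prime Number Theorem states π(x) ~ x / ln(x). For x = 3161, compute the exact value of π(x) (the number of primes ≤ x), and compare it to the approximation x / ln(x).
π(3161) = 446;  x/ln(x) ≈ 392.25;  relative error ≈ 12.05%.

Directly count primes up to 3161: π(3161) = 446. The PNT approximation gives 3161/ln(3161) ≈ 3161/8.05864 ≈ 392.25. Relative error (π(x) − x/ln(x)) / π(x) ≈ 12.05%; the approximation is known to undercount slightly (Li(x) is a better estimate).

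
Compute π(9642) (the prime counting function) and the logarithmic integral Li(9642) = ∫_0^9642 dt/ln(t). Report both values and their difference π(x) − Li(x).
π(9642) = 1190;  Li(9642) ≈ 1207.19;  π(x) − Li(x) ≈ -17.19.

Direct count of primes ≤ 9642 gives π(9642) = 1190. Numerical evaluation of the logarithmic integral gives Li(9642) ≈ 1207.19. The difference π(x) − Li(x) ≈ -17.19 is typically negative for small/moderate x (Li(x) overestimates), though Littlewood's theorem shows this sign changes infinitely often.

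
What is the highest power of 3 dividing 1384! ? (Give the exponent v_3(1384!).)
v_3(1384!) = 688

Legendre's formula: v_p(n!) = Σ_{k ≥ 1} ⌊n / p^k⌋. For p = 3, n = 1384, the terms are:
  ⌊1384/3^1⌋ = ⌊1384/3⌋ = 461
  ⌊1384/3^2⌋ = ⌊1384/9⌋ = 153
  ⌊1384/3^3⌋ = ⌊1384/27⌋ = 51
  ⌊1384/3^4⌋ = ⌊1384/81⌋ = 17
  ⌊1384/3^5⌋ = ⌊1384/243⌋ = 5
  ⌊1384/3^6⌋ = ⌊1384/729⌋ = 1
(the next term ⌊1384/3^7⌋ = 0, terminating the sum). Summing: v_3(1384!) = 461 + 153 + 51 + 17 + 5 + 1 = 688.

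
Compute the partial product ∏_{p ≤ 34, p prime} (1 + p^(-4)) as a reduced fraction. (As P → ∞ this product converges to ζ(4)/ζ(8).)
∏ = 377183486665353545574471751056805902016576/349915921480385530721123181536044923530625

The primes p ≤ 34 are [2, 3, 5, 7, 11, 13, 17, 19, 23, 29, 31]. For each, (1 + 1/p^4) = (p^4 + 1)/p^4. Multiplying these fractions over p ∈ [2, 3, 5, 7, 11, 13, 17, 19, 23, 29, 31] gives 377183486665353545574471751056805902016576/349915921480385530721123181536044923530625. (In the limit P → ∞ this tends to ζ(4)/ζ(8).)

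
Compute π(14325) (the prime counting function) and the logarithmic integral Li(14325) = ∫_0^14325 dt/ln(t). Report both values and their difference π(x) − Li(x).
π(14325) = 1680;  Li(14325) ≈ 1706.26;  π(x) − Li(x) ≈ -26.26.

Direct count of primes ≤ 14325 gives π(14325) = 1680. Numerical evaluation of the logarithmic integral gives Li(14325) ≈ 1706.26. The difference π(x) − Li(x) ≈ -26.26 is typically negative for small/moderate x (Li(x) overestimates), though Littlewood's theorem shows this sign changes infinitely often.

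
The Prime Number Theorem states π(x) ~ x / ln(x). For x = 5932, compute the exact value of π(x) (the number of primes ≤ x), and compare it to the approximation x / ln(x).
π(5932) = 779;  x/ln(x) ≈ 682.77;  relative error ≈ 12.35%.

Directly count primes up to 5932: π(5932) = 779. The PNT approximation gives 5932/ln(5932) ≈ 5932/8.68812 ≈ 682.77. Relative error (π(x) − x/ln(x)) / π(x) ≈ 12.35%; the approximation is known to undercount slightly (Li(x) is a better estimate).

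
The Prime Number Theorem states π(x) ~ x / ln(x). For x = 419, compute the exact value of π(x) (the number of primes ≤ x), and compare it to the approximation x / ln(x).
π(419) = 81;  x/ln(x) ≈ 69.40;  relative error ≈ 14.33%.

Directly count primes up to 419: π(419) = 81. The PNT approximation gives 419/ln(419) ≈ 419/6.03787 ≈ 69.40. Relative error (π(x) − x/ln(x)) / π(x) ≈ 14.33%; the approximation is known to undercount slightly (Li(x) is a better estimate).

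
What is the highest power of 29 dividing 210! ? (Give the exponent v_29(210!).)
v_29(210!) = 7

Legendre's formula: v_p(n!) = Σ_{k ≥ 1} ⌊n / p^k⌋. For p = 29, n = 210, the terms are:
  ⌊210/29^1⌋ = ⌊210/29⌋ = 7
(the next term ⌊210/29^2⌋ = 0, terminating the sum). Summing: v_29(210!) = 7 = 7.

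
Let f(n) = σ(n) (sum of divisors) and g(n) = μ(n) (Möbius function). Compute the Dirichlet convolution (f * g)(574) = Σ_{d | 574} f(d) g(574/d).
(σ * μ)(574) = 574

Divisors of 574: [1, 2, 7, 14, 41, 82, 287, 574]. For each d | 574:
  d = 1: σ(1) · μ(574/1) = 1 · -1 = -1
  d = 2: σ(2) · μ(574/2) = 3 · 1 = 3
  d = 7: σ(7) · μ(574/7) = 8 · 1 = 8
  d = 14: σ(14) · μ(574/14) = 24 · -1 = -24
  d = 41: σ(41) · μ(574/41) = 42 · 1 = 42
  d = 82: σ(82) · μ(574/82) = 126 · -1 = -126
  d = 287: σ(287) · μ(574/287) = 336 · -1 = -336
  d = 574: σ(574) · μ(574/574) = 1008 · 1 = 1008
Summing: (σ * μ)(574) = -1 + 3 + 8 + -24 + 42 + -126 + -336 + 1008 = 574.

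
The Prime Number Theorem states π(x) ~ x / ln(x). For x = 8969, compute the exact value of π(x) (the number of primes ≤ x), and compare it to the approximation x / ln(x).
π(8969) = 1115;  x/ln(x) ≈ 985.44;  relative error ≈ 11.62%.

Directly count primes up to 8969: π(8969) = 1115. The PNT approximation gives 8969/ln(8969) ≈ 8969/9.10153 ≈ 985.44. Relative error (π(x) − x/ln(x)) / π(x) ≈ 11.62%; the approximation is known to undercount slightly (Li(x) is a better estimate).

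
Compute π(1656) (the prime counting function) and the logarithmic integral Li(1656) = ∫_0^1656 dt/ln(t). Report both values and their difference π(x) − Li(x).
π(1656) = 259;  Li(1656) ≈ 269.00;  π(x) − Li(x) ≈ -10.00.

Direct count of primes ≤ 1656 gives π(1656) = 259. Numerical evaluation of the logarithmic integral gives Li(1656) ≈ 269.00. The difference π(x) − Li(x) ≈ -10.00 is typically negative for small/moderate x (Li(x) overestimates), though Littlewood's theorem shows this sign changes infinitely often.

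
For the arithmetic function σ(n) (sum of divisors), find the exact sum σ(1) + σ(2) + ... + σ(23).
Σ_{n ≤ 23} σ(n) = 431

Compute σ(n) for each 1 ≤ n ≤ 23: σ(1) = 1, σ(2) = 3, σ(3) = 4, σ(4) = 7, σ(5) = 6, σ(6) = 12, σ(7) = 8, σ(8) = 15, σ(9) = 13, σ(10) = 18, σ(11) = 12, σ(12) = 28, σ(13) = 14, σ(14) = 24, σ(15) = 24, σ(16) = 31, σ(17) = 18, σ(18) = 39, σ(19) = 20, σ(20) = 42, σ(21) = 32, σ(22) = 36, σ(23) = 24. Summing all 23 values: 431. (Average order: Σ_{n ≤ x} σ(n) ~ (π²/12) x². For x = 23, (π²/12)·23² ≈ 435.09.)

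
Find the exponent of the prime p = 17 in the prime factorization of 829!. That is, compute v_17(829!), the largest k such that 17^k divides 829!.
v_17(829!) = 50

Legendre's formula: v_p(n!) = Σ_{k ≥ 1} ⌊n / p^k⌋. For p = 17, n = 829, the terms are:
  ⌊829/17^1⌋ = ⌊829/17⌋ = 48
  ⌊829/17^2⌋ = ⌊829/289⌋ = 2
(the next term ⌊829/17^3⌋ = 0, terminating the sum). Summing: v_17(829!) = 48 + 2 = 50.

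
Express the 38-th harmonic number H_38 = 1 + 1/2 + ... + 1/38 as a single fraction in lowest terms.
H_38 = 2053580969474233/485721041551200

Direct summation: H_38 = 1 + 1/2 + ... + 1/38. The least common denominator is lcm(1, ..., 38) = 5342931457063200; over this denominator the numerator is 5342931457063200 + 2671465728531600 + 1780977152354400 + 1335732864265800 + 1068586291412640 + 890488576177200 + 763275922437600 + 667866432132900 + 593659050784800 + 534293145706320 + 485721041551200 + 445244288088600 + 410994727466400 + 381637961218800 + 356195430470880 + 333933216066450 + 314290085709600 + 296829525392400 + 281206918792800 + 267146572853160 + 254425307479200 + 242860520775600 + 232301367698400 + 222622144044300 + 213717258282528 + 205497363733200 + 197886350261600 + 190818980609400 + 184239015760800 + 178097715235440 + 172352627647200 + 166966608033225 + 161907013850400 + 157145042854800 + 152655184487520 + 148414762696200 + 144403552893600 + 140603459396400 = 22589390664216563, so H_38 = 22589390664216563/5342931457063200; reducing by gcd(22589390664216563, 5342931457063200) = 11 gives 2053580969474233/485721041551200 ≈ 4.22790. (The PNT-adjacent estimate ln(38) + γ ≈ 4.21480 matches within O(1/n).)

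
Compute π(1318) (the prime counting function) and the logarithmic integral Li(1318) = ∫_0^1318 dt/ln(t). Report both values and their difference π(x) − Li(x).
π(1318) = 214;  Li(1318) ≈ 222.71;  π(x) − Li(x) ≈ -8.71.

Direct count of primes ≤ 1318 gives π(1318) = 214. Numerical evaluation of the logarithmic integral gives Li(1318) ≈ 222.71. The difference π(x) − Li(x) ≈ -8.71 is typically negative for small/moderate x (Li(x) overestimates), though Littlewood's theorem shows this sign changes infinitely often.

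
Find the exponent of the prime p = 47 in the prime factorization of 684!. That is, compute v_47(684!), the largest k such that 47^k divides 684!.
v_47(684!) = 14

Legendre's formula: v_p(n!) = Σ_{k ≥ 1} ⌊n / p^k⌋. For p = 47, n = 684, the terms are:
  ⌊684/47^1⌋ = ⌊684/47⌋ = 14
(the next term ⌊684/47^2⌋ = 0, terminating the sum). Summing: v_47(684!) = 14 = 14.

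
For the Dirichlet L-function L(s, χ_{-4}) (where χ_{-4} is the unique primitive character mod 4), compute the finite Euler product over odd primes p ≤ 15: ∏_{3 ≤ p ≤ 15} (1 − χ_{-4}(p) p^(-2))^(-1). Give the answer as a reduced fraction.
∏ = 143143/156160

The odd primes p ≤ 15 are [3, 5, 7, 11, 13]. For each, χ(p) = 1 if p ≡ 1 mod 4, χ(p) = −1 if p ≡ 3 mod 4. Taking (1 − χ(p)/p^2)^(-1) = p^2/(p^2 − χ(p)): (1 − (-1)/3^2)^(-1) · (1 − (1)/5^2)^(-1) · (1 − (-1)/7^2)^(-1) · (1 − (-1)/11^2)^(-1) · (1 − (1)/13^2)^(-1) = 143143/156160.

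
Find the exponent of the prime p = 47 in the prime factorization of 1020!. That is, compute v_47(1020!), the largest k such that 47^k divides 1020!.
v_47(1020!) = 21

Legendre's formula: v_p(n!) = Σ_{k ≥ 1} ⌊n / p^k⌋. For p = 47, n = 1020, the terms are:
  ⌊1020/47^1⌋ = ⌊1020/47⌋ = 21
(the next term ⌊1020/47^2⌋ = 0, terminating the sum). Summing: v_47(1020!) = 21 = 21.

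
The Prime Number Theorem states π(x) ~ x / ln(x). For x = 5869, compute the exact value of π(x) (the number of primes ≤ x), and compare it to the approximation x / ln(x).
π(5869) = 773;  x/ln(x) ≈ 676.35;  relative error ≈ 12.50%.

Directly count primes up to 5869: π(5869) = 773. The PNT approximation gives 5869/ln(5869) ≈ 5869/8.67744 ≈ 676.35. Relative error (π(x) − x/ln(x)) / π(x) ≈ 12.50%; the approximation is known to undercount slightly (Li(x) is a better estimate).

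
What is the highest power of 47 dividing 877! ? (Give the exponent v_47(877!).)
v_47(877!) = 18

Legendre's formula: v_p(n!) = Σ_{k ≥ 1} ⌊n / p^k⌋. For p = 47, n = 877, the terms are:
  ⌊877/47^1⌋ = ⌊877/47⌋ = 18
(the next term ⌊877/47^2⌋ = 0, terminating the sum). Summing: v_47(877!) = 18 = 18.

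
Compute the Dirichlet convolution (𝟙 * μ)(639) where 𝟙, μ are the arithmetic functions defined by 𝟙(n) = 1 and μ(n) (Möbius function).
(𝟙 * μ)(639) = 0

Divisors of 639: [1, 3, 9, 71, 213, 639]. For each d | 639:
  d = 1: 𝟙(1) · μ(639/1) = 1 · 0 = 0
  d = 3: 𝟙(3) · μ(639/3) = 1 · 1 = 1
  d = 9: 𝟙(9) · μ(639/9) = 1 · -1 = -1
  d = 71: 𝟙(71) · μ(639/71) = 1 · 0 = 0
  d = 213: 𝟙(213) · μ(639/213) = 1 · -1 = -1
  d = 639: 𝟙(639) · μ(639/639) = 1 · 1 = 1
Summing: (𝟙 * μ)(639) = 0 + 1 + -1 + 0 + -1 + 1 = 0.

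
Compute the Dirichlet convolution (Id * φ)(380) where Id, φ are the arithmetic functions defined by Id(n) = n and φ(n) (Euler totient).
(Id * φ)(380) = 2664

Divisors of 380: [1, 2, 4, 5, 10, 19, 20, 38, 76, 95, 190, 380]. For each d | 380:
  d = 1: Id(1) · φ(380/1) = 1 · 144 = 144
  d = 2: Id(2) · φ(380/2) = 2 · 72 = 144
  d = 4: Id(4) · φ(380/4) = 4 · 72 = 288
  d = 5: Id(5) · φ(380/5) = 5 · 36 = 180
  d = 10: Id(10) · φ(380/10) = 10 · 18 = 180
  d = 19: Id(19) · φ(380/19) = 19 · 8 = 152
  d = 20: Id(20) · φ(380/20) = 20 · 18 = 360
  d = 38: Id(38) · φ(380/38) = 38 · 4 = 152
  d = 76: Id(76) · φ(380/76) = 76 · 4 = 304
  d = 95: Id(95) · φ(380/95) = 95 · 2 = 190
  d = 190: Id(190) · φ(380/190) = 190 · 1 = 190
  d = 380: Id(380) · φ(380/380) = 380 · 1 = 380
Summing: (Id * φ)(380) = 144 + 144 + 288 + 180 + 180 + 152 + 360 + 152 + 304 + 190 + 190 + 380 = 2664.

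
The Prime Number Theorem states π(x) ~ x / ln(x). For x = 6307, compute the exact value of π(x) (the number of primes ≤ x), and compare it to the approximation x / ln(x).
π(6307) = 820;  x/ln(x) ≈ 720.85;  relative error ≈ 12.09%.

Directly count primes up to 6307: π(6307) = 820. The PNT approximation gives 6307/ln(6307) ≈ 6307/8.74942 ≈ 720.85. Relative error (π(x) − x/ln(x)) / π(x) ≈ 12.09%; the approximation is known to undercount slightly (Li(x) is a better estimate).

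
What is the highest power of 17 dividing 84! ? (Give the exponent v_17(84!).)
v_17(84!) = 4

Legendre's formula: v_p(n!) = Σ_{k ≥ 1} ⌊n / p^k⌋. For p = 17, n = 84, the terms are:
  ⌊84/17^1⌋ = ⌊84/17⌋ = 4
(the next term ⌊84/17^2⌋ = 0, terminating the sum). Summing: v_17(84!) = 4 = 4.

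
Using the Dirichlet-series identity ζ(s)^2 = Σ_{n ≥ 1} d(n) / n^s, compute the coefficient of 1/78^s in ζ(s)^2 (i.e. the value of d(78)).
d(78) = 8

ζ(s)^2 = (Σ 1/m^s)(Σ 1/k^s). The coefficient of 1/n^s in the product is the number of ordered pairs (m, k) with mk = n, which equals d(n). For n = 78, divisors are [1, 2, 3, 6, 13, 26, 39, 78], so d(78) = 8.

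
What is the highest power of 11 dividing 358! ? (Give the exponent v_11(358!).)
v_11(358!) = 34

Legendre's formula: v_p(n!) = Σ_{k ≥ 1} ⌊n / p^k⌋. For p = 11, n = 358, the terms are:
  ⌊358/11^1⌋ = ⌊358/11⌋ = 32
  ⌊358/11^2⌋ = ⌊358/121⌋ = 2
(the next term ⌊358/11^3⌋ = 0, terminating the sum). Summing: v_11(358!) = 32 + 2 = 34.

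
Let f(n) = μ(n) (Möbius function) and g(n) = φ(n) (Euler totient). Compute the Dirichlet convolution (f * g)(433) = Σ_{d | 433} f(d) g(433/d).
(μ * φ)(433) = 431

Divisors of 433: [1, 433]. For each d | 433:
  d = 1: μ(1) · φ(433/1) = 1 · 432 = 432
  d = 433: μ(433) · φ(433/433) = -1 · 1 = -1
Summing: (μ * φ)(433) = 432 + -1 = 431.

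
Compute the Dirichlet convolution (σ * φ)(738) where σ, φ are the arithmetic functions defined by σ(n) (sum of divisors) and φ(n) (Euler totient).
(σ * φ)(738) = 8856

Divisors of 738: [1, 2, 3, 6, 9, 18, 41, 82, 123, 246, 369, 738]. For each d | 738:
  d = 1: σ(1) · φ(738/1) = 1 · 240 = 240
  d = 2: σ(2) · φ(738/2) = 3 · 240 = 720
  d = 3: σ(3) · φ(738/3) = 4 · 80 = 320
  d = 6: σ(6) · φ(738/6) = 12 · 80 = 960
  d = 9: σ(9) · φ(738/9) = 13 · 40 = 520
  d = 18: σ(18) · φ(738/18) = 39 · 40 = 1560
  d = 41: σ(41) · φ(738/41) = 42 · 6 = 252
  d = 82: σ(82) · φ(738/82) = 126 · 6 = 756
  d = 123: σ(123) · φ(738/123) = 168 · 2 = 336
  d = 246: σ(246) · φ(738/246) = 504 · 2 = 1008
  d = 369: σ(369) · φ(738/369) = 546 · 1 = 546
  d = 738: σ(738) · φ(738/738) = 1638 · 1 = 1638
Summing: (σ * φ)(738) = 240 + 720 + 320 + 960 + 520 + 1560 + 252 + 756 + 336 + 1008 + 546 + 1638 = 8856.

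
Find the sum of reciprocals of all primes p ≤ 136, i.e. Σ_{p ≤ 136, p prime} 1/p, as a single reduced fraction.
Σ 1/p = 980956909242278731029785409368357903506317057050081/525896479052627740771371797072411912900610967452630

π(136) = 32, so the primes ≤ 136 are [2, 3, 5, 7, 11, 13, 17, 19, 23, 29, 31, 37, 41, 43, 47, 53, 59, 61, 67, 71, 73, 79, 83, 89, 97, 101, 103, 107, 109, 113, 127, 131]. Summing 1/p over these primes: 980956909242278731029785409368357903506317057050081/525896479052627740771371797072411912900610967452630 ≈ 1.8653. Mertens estimate ln ln(136) + 0.2615 ≈ 1.8533.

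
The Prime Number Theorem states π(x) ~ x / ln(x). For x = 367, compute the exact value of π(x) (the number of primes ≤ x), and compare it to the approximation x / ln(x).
π(367) = 73;  x/ln(x) ≈ 62.15;  relative error ≈ 14.87%.

Directly count primes up to 367: π(367) = 73. The PNT approximation gives 367/ln(367) ≈ 367/5.90536 ≈ 62.15. Relative error (π(x) − x/ln(x)) / π(x) ≈ 14.87%; the approximation is known to undercount slightly (Li(x) is a better estimate).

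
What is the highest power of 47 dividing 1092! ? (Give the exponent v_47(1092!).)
v_47(1092!) = 23

Legendre's formula: v_p(n!) = Σ_{k ≥ 1} ⌊n / p^k⌋. For p = 47, n = 1092, the terms are:
  ⌊1092/47^1⌋ = ⌊1092/47⌋ = 23
(the next term ⌊1092/47^2⌋ = 0, terminating the sum). Summing: v_47(1092!) = 23 = 23.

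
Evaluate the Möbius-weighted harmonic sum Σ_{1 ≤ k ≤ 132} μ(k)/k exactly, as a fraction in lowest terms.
Σ μ(k)/k = -4282394934202784040475989054340166706696769726931/525896479052627740771371797072411912900610967452630

Values of μ(k) for 1 ≤ k ≤ 132: μ(1) = 1, μ(2) = -1, μ(3) = -1, μ(5) = -1, μ(6) = 1, μ(7) = -1, μ(10) = 1, μ(11) = -1, μ(13) = -1, μ(14) = 1, μ(15) = 1, μ(17) = -1, μ(19) = -1, μ(21) = 1, μ(22) = 1, μ(23) = -1, μ(26) = 1, μ(29) = -1, μ(30) = -1, μ(31) = -1, μ(33) = 1, μ(34) = 1, μ(35) = 1, μ(37) = -1, μ(38) = 1, μ(39) = 1, μ(41) = -1, μ(42) = -1, μ(43) = -1, μ(46) = 1, μ(47) = -1, μ(51) = 1, μ(53) = -1, μ(55) = 1, μ(57) = 1, μ(58) = 1, μ(59) = -1, μ(61) = -1, μ(62) = 1, μ(65) = 1, μ(66) = -1, μ(67) = -1, μ(69) = 1, μ(70) = -1, μ(71) = -1, μ(73) = -1, μ(74) = 1, μ(77) = 1, μ(78) = -1, μ(79) = -1, μ(82) = 1, μ(83) = -1, μ(85) = 1, μ(86) = 1, μ(87) = 1, μ(89) = -1, μ(91) = 1, μ(93) = 1, μ(94) = 1, μ(95) = 1, μ(97) = -1, μ(101) = -1, μ(102) = -1, μ(103) = -1, μ(105) = -1, μ(106) = 1, μ(107) = -1, μ(109) = -1, μ(110) = -1, μ(111) = 1, μ(113) = -1, μ(114) = -1, μ(115) = 1, μ(118) = 1, μ(119) = 1, μ(122) = 1, μ(123) = 1, μ(127) = -1, μ(129) = 1, μ(130) = -1, μ(131) = -1, with μ = 0 on non-squarefree integers. Summing μ(k)/k for k where μ(k) ≠ 0 gives -4282394934202784040475989054340166706696769726931/525896479052627740771371797072411912900610967452630 ≈ -0.0081. (PNT ⟺ this sum → 0 as n → ∞.)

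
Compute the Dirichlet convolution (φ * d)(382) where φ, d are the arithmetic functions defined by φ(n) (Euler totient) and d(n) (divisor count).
(φ * d)(382) = 576

Divisors of 382: [1, 2, 191, 382]. For each d | 382:
  d = 1: φ(1) · d(382/1) = 1 · 4 = 4
  d = 2: φ(2) · d(382/2) = 1 · 2 = 2
  d = 191: φ(191) · d(382/191) = 190 · 2 = 380
  d = 382: φ(382) · d(382/382) = 190 · 1 = 190
Summing: (φ * d)(382) = 4 + 2 + 380 + 190 = 576.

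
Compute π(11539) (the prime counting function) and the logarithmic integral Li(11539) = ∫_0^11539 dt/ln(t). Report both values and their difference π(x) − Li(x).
π(11539) = 1390;  Li(11539) ≈ 1411.92;  π(x) − Li(x) ≈ -21.92.

Direct count of primes ≤ 11539 gives π(11539) = 1390. Numerical evaluation of the logarithmic integral gives Li(11539) ≈ 1411.92. The difference π(x) − Li(x) ≈ -21.92 is typically negative for small/moderate x (Li(x) overestimates), though Littlewood's theorem shows this sign changes infinitely often.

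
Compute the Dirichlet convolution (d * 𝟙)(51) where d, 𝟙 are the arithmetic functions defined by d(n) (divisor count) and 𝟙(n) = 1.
(d * 𝟙)(51) = 9

Divisors of 51: [1, 3, 17, 51]. For each d | 51:
  d = 1: d(1) · 𝟙(51/1) = 1 · 1 = 1
  d = 3: d(3) · 𝟙(51/3) = 2 · 1 = 2
  d = 17: d(17) · 𝟙(51/17) = 2 · 1 = 2
  d = 51: d(51) · 𝟙(51/51) = 4 · 1 = 4
Summing: (d * 𝟙)(51) = 1 + 2 + 2 + 4 = 9.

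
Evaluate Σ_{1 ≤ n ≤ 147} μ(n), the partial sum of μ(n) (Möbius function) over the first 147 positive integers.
Σ_{n ≤ 147} μ(n) = 1

Compute μ(n) for each 1 ≤ n ≤ 147: μ(1) = 1, μ(2) = -1, μ(3) = -1, μ(4) = 0, μ(5) = -1, μ(6) = 1, μ(7) = -1, μ(8) = 0, μ(9) = 0, μ(10) = 1, μ(11) = -1, μ(12) = 0, μ(13) = -1, μ(14) = 1, μ(15) = 1, μ(16) = 0, μ(17) = -1, μ(18) = 0, μ(19) = -1, μ(20) = 0, μ(21) = 1, μ(22) = 1, μ(23) = -1, μ(24) = 0, μ(25) = 0, μ(26) = 1, μ(27) = 0, μ(28) = 0, μ(29) = -1, μ(30) = -1, μ(31) = -1, μ(32) = 0, μ(33) = 1, μ(34) = 1, μ(35) = 1, μ(36) = 0, μ(37) = -1, μ(38) = 1, μ(39) = 1, μ(40) = 0, μ(41) = -1, μ(42) = -1, μ(43) = -1, μ(44) = 0, μ(45) = 0, μ(46) = 1, μ(47) = -1, μ(48) = 0, μ(49) = 0, μ(50) = 0, μ(51) = 1, μ(52) = 0, μ(53) = -1, μ(54) = 0, μ(55) = 1, μ(56) = 0, μ(57) = 1, μ(58) = 1, μ(59) = -1, μ(60) = 0, μ(61) = -1, μ(62) = 1, μ(63) = 0, μ(64) = 0, μ(65) = 1, μ(66) = -1, μ(67) = -1, μ(68) = 0, μ(69) = 1, μ(70) = -1, μ(71) = -1, μ(72) = 0, μ(73) = -1, μ(74) = 1, μ(75) = 0, μ(76) = 0, μ(77) = 1, μ(78) = -1, μ(79) = -1, μ(80) = 0, μ(81) = 0, μ(82) = 1, μ(83) = -1, μ(84) = 0, μ(85) = 1, μ(86) = 1, μ(87) = 1, μ(88) = 0, μ(89) = -1, μ(90) = 0, μ(91) = 1, μ(92) = 0, μ(93) = 1, μ(94) = 1, μ(95) = 1, μ(96) = 0, μ(97) = -1, μ(98) = 0, μ(99) = 0, μ(100) = 0, μ(101) = -1, μ(102) = -1, μ(103) = -1, μ(104) = 0, μ(105) = -1, μ(106) = 1, μ(107) = -1, μ(108) = 0, μ(109) = -1, μ(110) = -1, μ(111) = 1, μ(112) = 0, μ(113) = -1, μ(114) = -1, μ(115) = 1, μ(116) = 0, μ(117) = 0, μ(118) = 1, μ(119) = 1, μ(120) = 0, μ(121) = 0, μ(122) = 1, μ(123) = 1, μ(124) = 0, μ(125) = 0, μ(126) = 0, μ(127) = -1, μ(128) = 0, μ(129) = 1, μ(130) = -1, μ(131) = -1, μ(132) = 0, μ(133) = 1, μ(134) = 1, μ(135) = 0, μ(136) = 0, μ(137) = -1, μ(138) = -1, μ(139) = -1, μ(140) = 0, μ(141) = 1, μ(142) = 1, μ(143) = 1, μ(144) = 0, μ(145) = 1, μ(146) = 1, μ(147) = 0. Summing all 147 values: 1. (Mertens function M(x) = Σ_{n ≤ x} μ(n); on average M(x) should be small (PNT ⟺ M(x) = o(x)).)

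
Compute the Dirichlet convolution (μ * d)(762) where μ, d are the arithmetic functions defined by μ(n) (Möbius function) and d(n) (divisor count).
(μ * d)(762) = 1

Divisors of 762: [1, 2, 3, 6, 127, 254, 381, 762]. For each d | 762:
  d = 1: μ(1) · d(762/1) = 1 · 8 = 8
  d = 2: μ(2) · d(762/2) = -1 · 4 = -4
  d = 3: μ(3) · d(762/3) = -1 · 4 = -4
  d = 6: μ(6) · d(762/6) = 1 · 2 = 2
  d = 127: μ(127) · d(762/127) = -1 · 4 = -4
  d = 254: μ(254) · d(762/254) = 1 · 2 = 2
  d = 381: μ(381) · d(762/381) = 1 · 2 = 2
  d = 762: μ(762) · d(762/762) = -1 · 1 = -1
Summing: (μ * d)(762) = 8 + -4 + -4 + 2 + -4 + 2 + 2 + -1 = 1.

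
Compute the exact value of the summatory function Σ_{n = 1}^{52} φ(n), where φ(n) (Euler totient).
Σ_{n ≤ 52} φ(n) = 830

Compute φ(n) for each 1 ≤ n ≤ 52: φ(1) = 1, φ(2) = 1, φ(3) = 2, φ(4) = 2, φ(5) = 4, φ(6) = 2, φ(7) = 6, φ(8) = 4, φ(9) = 6, φ(10) = 4, φ(11) = 10, φ(12) = 4, φ(13) = 12, φ(14) = 6, φ(15) = 8, φ(16) = 8, φ(17) = 16, φ(18) = 6, φ(19) = 18, φ(20) = 8, φ(21) = 12, φ(22) = 10, φ(23) = 22, φ(24) = 8, φ(25) = 20, φ(26) = 12, φ(27) = 18, φ(28) = 12, φ(29) = 28, φ(30) = 8, φ(31) = 30, φ(32) = 16, φ(33) = 20, φ(34) = 16, φ(35) = 24, φ(36) = 12, φ(37) = 36, φ(38) = 18, φ(39) = 24, φ(40) = 16, φ(41) = 40, φ(42) = 12, φ(43) = 42, φ(44) = 20, φ(45) = 24, φ(46) = 22, φ(47) = 46, φ(48) = 16, φ(49) = 42, φ(50) = 20, φ(51) = 32, φ(52) = 24. Summing all 52 values: 830. (Average order: Σ_{n ≤ x} φ(n) ~ (3/π²) x². For x = 52, (3/π²)·52² ≈ 821.92.)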